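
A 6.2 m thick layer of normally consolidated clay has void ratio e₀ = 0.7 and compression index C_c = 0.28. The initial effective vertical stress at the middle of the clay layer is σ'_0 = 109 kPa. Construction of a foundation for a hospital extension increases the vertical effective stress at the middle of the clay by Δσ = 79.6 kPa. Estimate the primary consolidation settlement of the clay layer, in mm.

Final effective stress: σ'_f = σ'_0 + Δσ = 109 + 79.6 = 188.6 kPa.
Normally consolidated clay, so the full stress increment lies on the virgin compression line:
S_c = C_c·H/(1+e₀)·log₁₀(σ'_f/σ'_0) = 0.28×6.2/(1+0.7)×log₁₀(188.6/109)
    = 1.0212 × 0.23812 = 0.2432 m

S_c ≈ 243 mm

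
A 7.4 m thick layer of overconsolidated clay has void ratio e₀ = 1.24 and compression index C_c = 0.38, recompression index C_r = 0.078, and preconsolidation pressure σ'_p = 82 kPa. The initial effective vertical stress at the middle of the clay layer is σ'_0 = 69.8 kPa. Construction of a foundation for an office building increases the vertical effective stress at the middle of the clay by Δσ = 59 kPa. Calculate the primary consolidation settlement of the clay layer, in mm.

Final effective stress: σ'_f = 69.8 + 59 = 128.8 kPa.
σ'_f = 128.8 > σ'_p = 82 kPa, so the stress path crosses the preconsolidation pressure — recompression up to σ'_p, then virgin compression beyond:
S_c = H/(1+e₀)·[C_r·log₁₀(σ'_p/σ'_0) + C_c·log₁₀(σ'_f/σ'_p)]
    = 7.4/2.24 × [0.078×log₁₀(82/69.8) + 0.38×log₁₀(128.8/82)]
    = 3.3036 × [0.0054568 + 0.074519] = 0.2642 m

S_c ≈ 264 mm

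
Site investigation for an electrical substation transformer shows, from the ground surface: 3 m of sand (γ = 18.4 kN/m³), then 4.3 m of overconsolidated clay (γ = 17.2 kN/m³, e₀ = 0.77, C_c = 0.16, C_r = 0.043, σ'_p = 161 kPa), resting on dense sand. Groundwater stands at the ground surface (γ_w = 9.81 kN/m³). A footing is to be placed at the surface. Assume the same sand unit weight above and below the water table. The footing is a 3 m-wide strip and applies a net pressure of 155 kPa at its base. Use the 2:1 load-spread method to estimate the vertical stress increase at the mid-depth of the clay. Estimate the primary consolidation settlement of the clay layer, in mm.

S_c ≈ 39.1 mm

Mid-depth of clay below the ground surface: z = 3 + 4.3/2 = 5.15 m.
Total vertical stress at mid-clay: σ_v = 18.4×3 + 17.2×2.15 = 92.18 kPa.
Pore pressure: u = 9.81×(5.15 − 0) = 50.522 kPa.
Initial effective stress: σ'_0 = σ_v − u = 92.18 − 50.522 = 41.658 kPa.
Stress increase at mid-clay by the 2:1 spreading method:
Δσ = qB/(B+z) = 155×3/(3+5.15) = 57.055 kPa
Final effective stress: σ'_f = 41.658 + 57.055 = 98.713 kPa.
σ'_f = 98.713 ≤ σ'_p = 161 kPa, so the clay remains overconsolidated and only the recompression index applies:
S_c = C_r·H/(1+e₀)·log₁₀(σ'_f/σ'_0) = 0.043×4.3/1.77×log₁₀(98.713/41.658)
    = 0.10446 × 0.37468 = 0.03914 m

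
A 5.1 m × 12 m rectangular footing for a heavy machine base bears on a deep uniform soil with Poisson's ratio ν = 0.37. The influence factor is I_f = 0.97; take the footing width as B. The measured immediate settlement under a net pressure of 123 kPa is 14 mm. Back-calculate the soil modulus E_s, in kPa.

S_e = q·B·(1−ν²)/E_s · I_f  ⇒  E_s = q·B·(1−ν²)·I_f / S_e.
E_s = 123 × 5.1 × 0.8631 × 0.97 / 0.014 = 37510 kPa

E_s ≈ 37500 kPa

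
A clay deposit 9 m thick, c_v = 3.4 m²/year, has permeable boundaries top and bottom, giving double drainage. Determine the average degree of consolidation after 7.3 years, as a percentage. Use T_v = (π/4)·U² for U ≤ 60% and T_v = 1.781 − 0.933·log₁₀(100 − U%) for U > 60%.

Drainage path length: H_d = H/2 = 4.5 m (double drainage).
T_v = c_v·t/H_d² = 3.4×7.3/4.5² = 1.2257.
T_v = 1.2257 corresponds to the U > 60% branch:
U = 1 − 10^((1.781 − T_v)/0.933)/100 = 0.9606

U ≈ 96.1 %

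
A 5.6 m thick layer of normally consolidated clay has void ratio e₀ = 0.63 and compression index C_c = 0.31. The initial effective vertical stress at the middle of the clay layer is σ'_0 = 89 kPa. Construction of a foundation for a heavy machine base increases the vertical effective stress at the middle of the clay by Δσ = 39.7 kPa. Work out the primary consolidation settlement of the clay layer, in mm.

S_c ≈ 171 mm

Final effective stress: σ'_f = σ'_0 + Δσ = 89 + 39.7 = 128.7 kPa.
Normally consolidated clay, so the full stress increment lies on the virgin compression line:
S_c = C_c·H/(1+e₀)·log₁₀(σ'_f/σ'_0) = 0.31×5.6/(1+0.63)×log₁₀(128.7/89)
    = 1.065 × 0.16019 = 0.1706 m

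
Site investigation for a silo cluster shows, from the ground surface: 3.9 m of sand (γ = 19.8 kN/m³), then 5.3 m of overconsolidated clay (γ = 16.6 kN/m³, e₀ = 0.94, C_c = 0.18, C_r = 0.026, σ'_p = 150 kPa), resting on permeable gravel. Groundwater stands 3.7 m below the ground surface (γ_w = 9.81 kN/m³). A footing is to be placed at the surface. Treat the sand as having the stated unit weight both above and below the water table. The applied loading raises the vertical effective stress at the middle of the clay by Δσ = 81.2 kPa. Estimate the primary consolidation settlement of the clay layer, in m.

Mid-depth of clay below the ground surface: z = 3.9 + 5.3/2 = 6.55 m.
Total vertical stress at mid-clay: σ_v = 19.8×3.9 + 16.6×2.65 = 121.21 kPa.
Pore pressure: u = 9.81×(6.55 − 3.7) = 27.959 kPa.
Initial effective stress: σ'_0 = σ_v − u = 121.21 − 27.959 = 93.251 kPa.
Final effective stress: σ'_f = 93.251 + 81.2 = 174.45 kPa.
σ'_f = 174.45 > σ'_p = 150 kPa, so the stress path crosses the preconsolidation pressure — recompression up to σ'_p, then virgin compression beyond:
S_c = H/(1+e₀)·[C_r·log₁₀(σ'_p/σ'_0) + C_c·log₁₀(σ'_f/σ'_p)]
    = 5.3/1.94 × [0.026×log₁₀(150/93.251) + 0.18×log₁₀(174.45/150)]
    = 2.732 × [0.0053674 + 0.011804] = 0.04691 m

S_c ≈ 0.0469 m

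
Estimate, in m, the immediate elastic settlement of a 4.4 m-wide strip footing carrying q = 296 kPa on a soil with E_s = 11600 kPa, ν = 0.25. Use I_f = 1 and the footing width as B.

S_e ≈ 0.105 m

Immediate (elastic) settlement: S_e = q·B·(1−ν²)/E_s · I_f.
S_e = 296 × 4.4 × (1 − 0.25²) / 11600 × 1
    = 296 × 4.4 × 0.9375 / 11600 × 1
    = 0.1053 m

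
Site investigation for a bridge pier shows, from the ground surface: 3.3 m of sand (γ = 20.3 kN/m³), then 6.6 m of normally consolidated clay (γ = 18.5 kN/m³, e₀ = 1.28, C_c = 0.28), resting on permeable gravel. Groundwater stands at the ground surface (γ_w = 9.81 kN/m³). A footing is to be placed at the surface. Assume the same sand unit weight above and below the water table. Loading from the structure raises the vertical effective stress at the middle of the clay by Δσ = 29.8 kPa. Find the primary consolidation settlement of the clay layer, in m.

S_c ≈ 0.136 m

Mid-depth of clay below the ground surface: z = 3.3 + 6.6/2 = 6.6 m.
Total vertical stress at mid-clay: σ_v = 20.3×3.3 + 18.5×3.3 = 128.04 kPa.
Pore pressure: u = 9.81×(6.6 − 0) = 64.746 kPa.
Initial effective stress: σ'_0 = σ_v − u = 128.04 − 64.746 = 63.294 kPa.
Final effective stress: σ'_f = σ'_0 + Δσ = 63.294 + 29.8 = 93.094 kPa.
Normally consolidated clay, so the full stress increment lies on the virgin compression line:
S_c = C_c·H/(1+e₀)·log₁₀(σ'_f/σ'_0) = 0.28×6.6/(1+1.28)×log₁₀(93.094/63.294)
    = 0.81053 × 0.16756 = 0.1358 m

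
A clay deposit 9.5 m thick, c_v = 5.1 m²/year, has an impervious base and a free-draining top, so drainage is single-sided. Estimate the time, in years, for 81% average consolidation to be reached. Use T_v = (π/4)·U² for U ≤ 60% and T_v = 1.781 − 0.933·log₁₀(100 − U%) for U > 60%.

Drainage path length: H_d = H = 9.5 m (single drainage).
U > 60%: T_v = 1.781 − 0.933·log₁₀(100 − 81) = 0.58792.
t = T_v·H_d²/c_v = 0.58792×9.5²/5.1 = 10.4 years.

t ≈ 10.4 years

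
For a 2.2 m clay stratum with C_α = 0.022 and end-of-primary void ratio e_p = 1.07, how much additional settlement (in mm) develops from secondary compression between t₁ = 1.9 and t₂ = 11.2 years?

S_s ≈ 18 mm

Secondary compression: S_s = C_α·H/(1+e_p)·log₁₀(t₂/t₁)
S_s = 0.022×2.2/(1+1.07)×log₁₀(11.2/1.9)
    = 0.02338 × 0.7705 = 0.01801 m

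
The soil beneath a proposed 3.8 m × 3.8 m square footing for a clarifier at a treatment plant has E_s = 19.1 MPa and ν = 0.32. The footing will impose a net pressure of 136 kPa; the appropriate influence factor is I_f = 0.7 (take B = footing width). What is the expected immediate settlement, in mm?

Immediate (elastic) settlement: S_e = q·B·(1−ν²)/E_s · I_f.
E_s = 19.1 MPa = 19100 kPa.
S_e = 136 × 3.8 × (1 − 0.32²) / 19100 × 0.7
    = 136 × 3.8 × 0.8976 / 19100 × 0.7
    = 0.017 m = 17 mm

S_e ≈ 17 mm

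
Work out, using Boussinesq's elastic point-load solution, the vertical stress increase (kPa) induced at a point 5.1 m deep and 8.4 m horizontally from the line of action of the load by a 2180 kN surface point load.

Δσ_z ≈ 1.51 kPa

Boussinesq vertical stress below a point load on an elastic half-space:
Δσ_z = 3P/(2πz²) · [1 + (r/z)²]^(−5/2)
r/z = 8.4/5.1 = 1.6471; [1+(r/z)²]^(−5/2) = 0.037648.
Δσ_z = 3×2180/(2π×5.1²) × 0.037648 = 40.018 × 0.037648 = 1.507 kPa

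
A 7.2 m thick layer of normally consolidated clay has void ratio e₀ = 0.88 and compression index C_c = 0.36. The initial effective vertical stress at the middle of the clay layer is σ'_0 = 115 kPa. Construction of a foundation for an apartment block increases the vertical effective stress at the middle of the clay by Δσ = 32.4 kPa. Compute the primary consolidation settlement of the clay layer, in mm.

Final effective stress: σ'_f = σ'_0 + Δσ = 115 + 32.4 = 147.4 kPa.
Normally consolidated clay, so the full stress increment lies on the virgin compression line:
S_c = C_c·H/(1+e₀)·log₁₀(σ'_f/σ'_0) = 0.36×7.2/(1+0.88)×log₁₀(147.4/115)
    = 1.3787 × 0.1078 = 0.1486 m

S_c ≈ 149 mm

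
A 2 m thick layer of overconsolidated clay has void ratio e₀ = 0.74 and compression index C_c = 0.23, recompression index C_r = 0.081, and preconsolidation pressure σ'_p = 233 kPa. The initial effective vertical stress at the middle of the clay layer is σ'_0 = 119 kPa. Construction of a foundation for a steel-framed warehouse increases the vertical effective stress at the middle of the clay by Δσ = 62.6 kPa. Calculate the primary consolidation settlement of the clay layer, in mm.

Final effective stress: σ'_f = 119 + 62.6 = 181.6 kPa.
σ'_f = 181.6 ≤ σ'_p = 233 kPa, so the clay remains overconsolidated and only the recompression index applies:
S_c = C_r·H/(1+e₀)·log₁₀(σ'_f/σ'_0) = 0.081×2/1.74×log₁₀(181.6/119)
    = 0.093101 × 0.18357 = 0.01709 m

S_c ≈ 17.1 mm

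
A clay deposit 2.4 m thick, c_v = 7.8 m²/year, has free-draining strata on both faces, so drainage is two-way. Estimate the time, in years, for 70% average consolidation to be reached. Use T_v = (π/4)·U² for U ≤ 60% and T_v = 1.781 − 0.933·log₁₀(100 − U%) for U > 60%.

Drainage path length: H_d = H/2 = 1.2 m (double drainage).
U > 60%: T_v = 1.781 − 0.933·log₁₀(100 − 70) = 0.40285.
t = T_v·H_d²/c_v = 0.40285×1.2²/7.8 = 0.07437 years.

t ≈ 0.0744 years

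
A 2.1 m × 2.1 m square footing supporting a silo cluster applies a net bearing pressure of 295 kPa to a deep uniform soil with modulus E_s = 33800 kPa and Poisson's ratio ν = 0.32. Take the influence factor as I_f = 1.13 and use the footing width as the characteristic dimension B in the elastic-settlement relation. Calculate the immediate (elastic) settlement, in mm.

Immediate (elastic) settlement: S_e = q·B·(1−ν²)/E_s · I_f.
S_e = 295 × 2.1 × (1 − 0.32²) / 33800 × 1.13
    = 295 × 2.1 × 0.8976 / 33800 × 1.13
    = 0.01859 m = 18.59 mm

S_e ≈ 18.6 mm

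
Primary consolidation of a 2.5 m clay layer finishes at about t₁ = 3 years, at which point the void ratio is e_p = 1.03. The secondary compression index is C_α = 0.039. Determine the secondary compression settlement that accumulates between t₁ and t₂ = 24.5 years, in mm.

Secondary compression: S_s = C_α·H/(1+e_p)·log₁₀(t₂/t₁)
S_s = 0.039×2.5/(1+1.03)×log₁₀(24.5/3)
    = 0.04803 × 0.912 = 0.04381 m

S_s ≈ 43.8 mm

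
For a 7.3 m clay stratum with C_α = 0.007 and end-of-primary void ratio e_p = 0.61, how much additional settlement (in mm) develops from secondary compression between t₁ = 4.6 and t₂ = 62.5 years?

Secondary compression: S_s = C_α·H/(1+e_p)·log₁₀(t₂/t₁)
S_s = 0.007×7.3/(1+0.61)×log₁₀(62.5/4.6)
    = 0.03174 × 1.133 = 0.03596 m

S_s ≈ 36 mm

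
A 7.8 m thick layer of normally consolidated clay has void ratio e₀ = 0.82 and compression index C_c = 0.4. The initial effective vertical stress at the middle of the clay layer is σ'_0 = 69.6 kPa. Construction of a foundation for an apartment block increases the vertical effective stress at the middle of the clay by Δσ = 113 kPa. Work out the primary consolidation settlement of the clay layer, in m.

Final effective stress: σ'_f = σ'_0 + Δσ = 69.6 + 113 = 182.6 kPa.
Normally consolidated clay, so the full stress increment lies on the virgin compression line:
S_c = C_c·H/(1+e₀)·log₁₀(σ'_f/σ'_0) = 0.4×7.8/(1+0.82)×log₁₀(182.6/69.6)
    = 1.7143 × 0.41889 = 0.7181 m

S_c ≈ 0.718 m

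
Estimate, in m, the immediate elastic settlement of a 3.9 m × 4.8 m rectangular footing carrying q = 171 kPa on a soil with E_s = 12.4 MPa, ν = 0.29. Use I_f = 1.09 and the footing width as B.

Immediate (elastic) settlement: S_e = q·B·(1−ν²)/E_s · I_f.
E_s = 12.4 MPa = 12400 kPa.
S_e = 171 × 3.9 × (1 − 0.29²) / 12400 × 1.09
    = 171 × 3.9 × 0.9159 / 12400 × 1.09
    = 0.05369 m

S_e ≈ 0.0537 m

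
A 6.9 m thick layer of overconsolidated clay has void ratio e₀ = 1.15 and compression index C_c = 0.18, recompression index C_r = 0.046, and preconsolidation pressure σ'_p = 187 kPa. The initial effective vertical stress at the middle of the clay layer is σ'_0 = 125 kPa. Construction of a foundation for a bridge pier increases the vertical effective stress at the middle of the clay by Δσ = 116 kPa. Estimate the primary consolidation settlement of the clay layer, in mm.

S_c ≈ 89.5 mm

Final effective stress: σ'_f = 125 + 116 = 241 kPa.
σ'_f = 241 > σ'_p = 187 kPa, so the stress path crosses the preconsolidation pressure — recompression up to σ'_p, then virgin compression beyond:
S_c = H/(1+e₀)·[C_r·log₁₀(σ'_p/σ'_0) + C_c·log₁₀(σ'_f/σ'_p)]
    = 6.9/2.15 × [0.046×log₁₀(187/125) + 0.18×log₁₀(241/187)]
    = 3.2093 × [0.0080469 + 0.019832] = 0.08947 m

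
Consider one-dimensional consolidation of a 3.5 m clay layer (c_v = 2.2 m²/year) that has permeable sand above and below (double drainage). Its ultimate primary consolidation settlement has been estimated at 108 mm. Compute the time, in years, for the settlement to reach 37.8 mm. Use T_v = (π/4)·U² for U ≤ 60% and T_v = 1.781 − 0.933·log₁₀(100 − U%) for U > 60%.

Drainage path length: H_d = H/2 = 1.75 m (double drainage).
U = S(t)/S_ult = 37.8/108 = 0.35.
U ≤ 60%: T_v = (π/4)·U² = (π/4)×0.35² = 0.096211.
t = T_v·H_d²/c_v = 0.096211×1.75²/2.2 = 0.1339 years.

t ≈ 0.134 years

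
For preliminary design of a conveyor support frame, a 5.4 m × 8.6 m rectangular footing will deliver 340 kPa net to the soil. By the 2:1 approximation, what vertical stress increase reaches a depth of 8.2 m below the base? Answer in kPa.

Δσ_z ≈ 69.1 kPa

By the 2:1 method the load spreads at 1 horizontal : 2 vertical, so at depth z the loaded area has grown by z in each plan dimension:
Δσ = qBL/((B+z)(L+z)) = 340×5.4×8.6/((5.4+8.2)(8.6+8.2)) = 69.107 kPa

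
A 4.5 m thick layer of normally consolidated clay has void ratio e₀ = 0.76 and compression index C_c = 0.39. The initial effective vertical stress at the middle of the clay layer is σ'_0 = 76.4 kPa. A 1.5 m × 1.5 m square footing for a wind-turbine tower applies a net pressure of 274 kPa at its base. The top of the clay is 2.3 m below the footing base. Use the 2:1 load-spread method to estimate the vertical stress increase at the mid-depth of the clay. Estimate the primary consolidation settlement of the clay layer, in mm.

Mid-depth of clay below the footing base: z = 2.3 + 4.5/2 = 4.55 m.
Stress increase at mid-clay by the 2:1 spreading method:
Δσ = qBL/((B+z)(L+z)) = 274×1.5×1.5/((1.5+4.55)(1.5+4.55)) = 16.843 kPa
Final effective stress: σ'_f = σ'_0 + Δσ = 76.4 + 16.843 = 93.243 kPa.
Normally consolidated clay, so the full stress increment lies on the virgin compression line:
S_c = C_c·H/(1+e₀)·log₁₀(σ'_f/σ'_0) = 0.39×4.5/(1+0.76)×log₁₀(93.243/76.4)
    = 0.99716 × 0.086523 = 0.08628 m

S_c ≈ 86.3 mm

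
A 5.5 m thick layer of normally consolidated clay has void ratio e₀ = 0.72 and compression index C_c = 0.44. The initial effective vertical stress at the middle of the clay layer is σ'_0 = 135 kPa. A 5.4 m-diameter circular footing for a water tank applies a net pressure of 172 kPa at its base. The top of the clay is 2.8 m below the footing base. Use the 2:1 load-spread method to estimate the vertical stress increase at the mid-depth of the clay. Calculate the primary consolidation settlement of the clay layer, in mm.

S_c ≈ 165 mm

Mid-depth of clay below the footing base: z = 2.8 + 5.5/2 = 5.55 m.
Stress increase at mid-clay by the 2:1 spreading method:
Δσ ≈ qD²/(D+z)² = 172×5.4²/(5.4+5.55)² = 41.83 kPa
Final effective stress: σ'_f = σ'_0 + Δσ = 135 + 41.83 = 176.83 kPa.
Normally consolidated clay, so the full stress increment lies on the virgin compression line:
S_c = C_c·H/(1+e₀)·log₁₀(σ'_f/σ'_0) = 0.44×5.5/(1+0.72)×log₁₀(176.83/135)
    = 1.407 × 0.11722 = 0.1649 m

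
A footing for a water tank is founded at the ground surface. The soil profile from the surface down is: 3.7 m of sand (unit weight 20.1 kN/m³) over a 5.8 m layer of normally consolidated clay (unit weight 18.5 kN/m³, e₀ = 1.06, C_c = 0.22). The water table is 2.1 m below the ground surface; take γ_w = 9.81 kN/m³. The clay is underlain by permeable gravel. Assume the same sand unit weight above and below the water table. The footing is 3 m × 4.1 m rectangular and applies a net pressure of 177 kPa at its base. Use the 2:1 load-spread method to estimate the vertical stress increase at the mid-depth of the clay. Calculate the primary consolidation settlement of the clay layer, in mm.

Mid-depth of clay below the ground surface: z = 3.7 + 5.8/2 = 6.6 m.
Total vertical stress at mid-clay: σ_v = 20.1×3.7 + 18.5×2.9 = 128.02 kPa.
Pore pressure: u = 9.81×(6.6 − 2.1) = 44.145 kPa.
Initial effective stress: σ'_0 = σ_v − u = 128.02 − 44.145 = 83.875 kPa.
Stress increase at mid-clay by the 2:1 spreading method:
Δσ = qBL/((B+z)(L+z)) = 177×3×4.1/((3+6.6)(4.1+6.6)) = 21.195 kPa
Final effective stress: σ'_f = σ'_0 + Δσ = 83.875 + 21.195 = 105.07 kPa.
Normally consolidated clay, so the full stress increment lies on the virgin compression line:
S_c = C_c·H/(1+e₀)·log₁₀(σ'_f/σ'_0) = 0.22×5.8/(1+1.06)×log₁₀(105.07/83.875)
    = 0.61942 × 0.097846 = 0.06061 m

S_c ≈ 60.6 mm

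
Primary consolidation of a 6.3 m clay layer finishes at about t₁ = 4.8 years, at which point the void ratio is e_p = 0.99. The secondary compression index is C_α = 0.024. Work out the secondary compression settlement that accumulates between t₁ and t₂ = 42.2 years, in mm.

S_s ≈ 71.7 mm

Secondary compression: S_s = C_α·H/(1+e_p)·log₁₀(t₂/t₁)
S_s = 0.024×6.3/(1+0.99)×log₁₀(42.2/4.8)
    = 0.07598 × 0.9441 = 0.07173 m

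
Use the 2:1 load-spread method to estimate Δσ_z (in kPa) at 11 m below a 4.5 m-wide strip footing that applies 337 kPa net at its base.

Δσ_z ≈ 97.8 kPa

By the 2:1 method the load spreads at 1 horizontal : 2 vertical, so at depth z the loaded area has grown by z in each plan dimension:
Δσ = qB/(B+z) = 337×4.5/(4.5+11) = 97.839 kPa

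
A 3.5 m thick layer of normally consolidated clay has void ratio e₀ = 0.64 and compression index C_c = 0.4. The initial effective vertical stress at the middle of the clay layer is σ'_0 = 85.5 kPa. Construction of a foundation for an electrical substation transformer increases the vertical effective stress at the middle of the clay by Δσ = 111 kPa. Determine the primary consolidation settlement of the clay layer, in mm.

S_c ≈ 309 mm

Final effective stress: σ'_f = σ'_0 + Δσ = 85.5 + 111 = 196.5 kPa.
Normally consolidated clay, so the full stress increment lies on the virgin compression line:
S_c = C_c·H/(1+e₀)·log₁₀(σ'_f/σ'_0) = 0.4×3.5/(1+0.64)×log₁₀(196.5/85.5)
    = 0.85366 × 0.3614 = 0.3085 m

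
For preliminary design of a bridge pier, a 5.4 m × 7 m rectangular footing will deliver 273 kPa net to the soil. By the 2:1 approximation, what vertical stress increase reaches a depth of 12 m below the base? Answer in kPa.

Δσ_z ≈ 31.2 kPa

By the 2:1 method the load spreads at 1 horizontal : 2 vertical, so at depth z the loaded area has grown by z in each plan dimension:
Δσ = qBL/((B+z)(L+z)) = 273×5.4×7/((5.4+12)(7+12)) = 31.214 kPa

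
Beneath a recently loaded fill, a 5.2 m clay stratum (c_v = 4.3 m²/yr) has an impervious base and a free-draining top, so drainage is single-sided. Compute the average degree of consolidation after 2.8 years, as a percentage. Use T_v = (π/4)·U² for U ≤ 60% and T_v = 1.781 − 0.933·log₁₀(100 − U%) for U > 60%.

Drainage path length: H_d = H = 5.2 m (single drainage).
T_v = c_v·t/H_d² = 4.3×2.8/5.2² = 0.44527.
T_v = 0.44527 corresponds to the U > 60% branch:
U = 1 − 10^((1.781 − T_v)/0.933)/100 = 0.7298

U ≈ 73 %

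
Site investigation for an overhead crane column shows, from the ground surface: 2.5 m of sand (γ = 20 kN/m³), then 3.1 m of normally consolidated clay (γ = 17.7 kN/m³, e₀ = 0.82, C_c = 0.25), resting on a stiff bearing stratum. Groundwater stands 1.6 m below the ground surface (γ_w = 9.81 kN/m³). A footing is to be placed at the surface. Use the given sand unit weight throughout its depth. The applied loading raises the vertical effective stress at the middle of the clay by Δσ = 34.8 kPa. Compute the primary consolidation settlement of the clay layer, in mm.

Mid-depth of clay below the ground surface: z = 2.5 + 3.1/2 = 4.05 m.
Total vertical stress at mid-clay: σ_v = 20×2.5 + 17.7×1.55 = 77.435 kPa.
Pore pressure: u = 9.81×(4.05 − 1.6) = 24.035 kPa.
Initial effective stress: σ'_0 = σ_v − u = 77.435 − 24.035 = 53.4 kPa.
Final effective stress: σ'_f = σ'_0 + Δσ = 53.4 + 34.8 = 88.2 kPa.
Normally consolidated clay, so the full stress increment lies on the virgin compression line:
S_c = C_c·H/(1+e₀)·log₁₀(σ'_f/σ'_0) = 0.25×3.1/(1+0.82)×log₁₀(88.2/53.4)
    = 0.42582 × 0.21793 = 0.0928 m

S_c ≈ 92.8 mm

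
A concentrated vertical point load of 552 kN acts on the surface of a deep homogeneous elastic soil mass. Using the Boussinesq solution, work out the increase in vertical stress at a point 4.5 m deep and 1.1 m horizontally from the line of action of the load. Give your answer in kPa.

Boussinesq vertical stress below a point load on an elastic half-space:
Δσ_z = 3P/(2πz²) · [1 + (r/z)²]^(−5/2)
r/z = 1.1/4.5 = 0.24444; [1+(r/z)²]^(−5/2) = 0.86494.
Δσ_z = 3×552/(2π×4.5²) × 0.86494 = 13.015 × 0.86494 = 11.26 kPa

Δσ_z ≈ 11.3 kPa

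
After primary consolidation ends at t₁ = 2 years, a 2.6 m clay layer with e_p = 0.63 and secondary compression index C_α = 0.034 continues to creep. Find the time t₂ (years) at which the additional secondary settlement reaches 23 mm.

S_s = C_α·H/(1+e_p)·log₁₀(t₂/t₁) ⇒ log₁₀(t₂/t₁) = S_s·(1+e_p)/(C_α·H).
log₁₀(t₂/t₁) = 0.023 × (1+0.63) / (0.034×2.6) = 0.4241
t₂ = t₁ × 10^0.4241 = 2 × 2.655 = 5.31 years

t₂ ≈ 5.31 years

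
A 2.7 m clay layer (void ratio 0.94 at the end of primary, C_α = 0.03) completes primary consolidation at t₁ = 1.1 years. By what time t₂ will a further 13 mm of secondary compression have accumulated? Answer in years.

S_s = C_α·H/(1+e_p)·log₁₀(t₂/t₁) ⇒ log₁₀(t₂/t₁) = S_s·(1+e_p)/(C_α·H).
log₁₀(t₂/t₁) = 0.013 × (1+0.94) / (0.03×2.7) = 0.3114
t₂ = t₁ × 10^0.3114 = 1.1 × 2.048 = 2.253 years

t₂ ≈ 2.25 years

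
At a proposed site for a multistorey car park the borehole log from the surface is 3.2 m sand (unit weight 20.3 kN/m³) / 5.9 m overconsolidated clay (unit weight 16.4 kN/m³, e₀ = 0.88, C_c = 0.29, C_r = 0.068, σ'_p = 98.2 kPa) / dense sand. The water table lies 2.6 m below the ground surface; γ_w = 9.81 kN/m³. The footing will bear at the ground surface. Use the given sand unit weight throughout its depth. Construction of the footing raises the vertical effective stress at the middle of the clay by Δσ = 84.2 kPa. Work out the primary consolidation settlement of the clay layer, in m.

Mid-depth of clay below the ground surface: z = 3.2 + 5.9/2 = 6.15 m.
Total vertical stress at mid-clay: σ_v = 20.3×3.2 + 16.4×2.95 = 113.34 kPa.
Pore pressure: u = 9.81×(6.15 − 2.6) = 34.825 kPa.
Initial effective stress: σ'_0 = σ_v − u = 113.34 − 34.825 = 78.515 kPa.
Final effective stress: σ'_f = 78.515 + 84.2 = 162.72 kPa.
σ'_f = 162.72 > σ'_p = 98.2 kPa, so the stress path crosses the preconsolidation pressure — recompression up to σ'_p, then virgin compression beyond:
S_c = H/(1+e₀)·[C_r·log₁₀(σ'_p/σ'_0) + C_c·log₁₀(σ'_f/σ'_p)]
    = 5.9/1.88 × [0.068×log₁₀(98.2/78.515) + 0.29×log₁₀(162.72/98.2)]
    = 3.1383 × [0.0066068 + 0.063606] = 0.2203 m

S_c ≈ 0.22 m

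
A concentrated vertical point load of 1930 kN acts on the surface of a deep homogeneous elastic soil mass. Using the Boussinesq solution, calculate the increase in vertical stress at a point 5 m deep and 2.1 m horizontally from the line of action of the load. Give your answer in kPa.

Δσ_z ≈ 24.6 kPa

Boussinesq vertical stress below a point load on an elastic half-space:
Δσ_z = 3P/(2πz²) · [1 + (r/z)²]^(−5/2)
r/z = 2.1/5 = 0.42; [1+(r/z)²]^(−5/2) = 0.66621.
Δσ_z = 3×1930/(2π×5²) × 0.66621 = 36.86 × 0.66621 = 24.56 kPa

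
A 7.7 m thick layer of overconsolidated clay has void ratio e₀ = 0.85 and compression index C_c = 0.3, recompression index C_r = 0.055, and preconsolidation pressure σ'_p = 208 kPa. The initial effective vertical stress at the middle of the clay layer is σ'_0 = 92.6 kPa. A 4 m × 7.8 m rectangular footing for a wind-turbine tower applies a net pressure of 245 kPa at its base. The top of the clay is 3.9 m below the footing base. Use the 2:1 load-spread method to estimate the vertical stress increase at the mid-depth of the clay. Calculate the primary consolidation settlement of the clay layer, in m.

Mid-depth of clay below the footing base: z = 3.9 + 7.7/2 = 7.75 m.
Stress increase at mid-clay by the 2:1 spreading method:
Δσ = qBL/((B+z)(L+z)) = 245×4×7.8/((4+7.75)(7.8+7.75)) = 41.836 kPa
Final effective stress: σ'_f = 92.6 + 41.836 = 134.44 kPa.
σ'_f = 134.44 ≤ σ'_p = 208 kPa, so the clay remains overconsolidated and only the recompression index applies:
S_c = C_r·H/(1+e₀)·log₁₀(σ'_f/σ'_0) = 0.055×7.7/1.85×log₁₀(134.44/92.6)
    = 0.22892 × 0.16192 = 0.03707 m

S_c ≈ 0.0371 m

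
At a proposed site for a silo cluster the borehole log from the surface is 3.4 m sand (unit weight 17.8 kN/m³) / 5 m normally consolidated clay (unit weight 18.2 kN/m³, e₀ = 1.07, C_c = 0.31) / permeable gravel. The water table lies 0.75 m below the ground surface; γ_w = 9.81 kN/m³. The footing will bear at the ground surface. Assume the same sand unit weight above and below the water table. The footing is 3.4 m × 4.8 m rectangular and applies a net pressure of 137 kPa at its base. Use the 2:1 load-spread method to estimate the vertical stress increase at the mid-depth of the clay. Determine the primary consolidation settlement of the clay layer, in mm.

Mid-depth of clay below the ground surface: z = 3.4 + 5/2 = 5.9 m.
Total vertical stress at mid-clay: σ_v = 17.8×3.4 + 18.2×2.5 = 106.02 kPa.
Pore pressure: u = 9.81×(5.9 − 0.75) = 50.522 kPa.
Initial effective stress: σ'_0 = σ_v − u = 106.02 − 50.522 = 55.498 kPa.
Stress increase at mid-clay by the 2:1 spreading method:
Δσ = qBL/((B+z)(L+z)) = 137×3.4×4.8/((3.4+5.9)(4.8+5.9)) = 22.468 kPa
Final effective stress: σ'_f = σ'_0 + Δσ = 55.498 + 22.468 = 77.966 kPa.
Normally consolidated clay, so the full stress increment lies on the virgin compression line:
S_c = C_c·H/(1+e₀)·log₁₀(σ'_f/σ'_0) = 0.31×5/(1+1.07)×log₁₀(77.966/55.498)
    = 0.74879 × 0.14763 = 0.1105 m

S_c ≈ 111 mm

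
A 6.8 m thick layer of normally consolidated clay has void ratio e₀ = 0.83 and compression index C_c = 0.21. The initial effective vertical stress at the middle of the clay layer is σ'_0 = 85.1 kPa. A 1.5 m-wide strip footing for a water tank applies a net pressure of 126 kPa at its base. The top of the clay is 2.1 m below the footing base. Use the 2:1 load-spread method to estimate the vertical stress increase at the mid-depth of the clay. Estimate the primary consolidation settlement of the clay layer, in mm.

S_c ≈ 93.4 mm

Mid-depth of clay below the footing base: z = 2.1 + 6.8/2 = 5.5 m.
Stress increase at mid-clay by the 2:1 spreading method:
Δσ = qB/(B+z) = 126×1.5/(1.5+5.5) = 27 kPa
Final effective stress: σ'_f = σ'_0 + Δσ = 85.1 + 27 = 112.1 kPa.
Normally consolidated clay, so the full stress increment lies on the virgin compression line:
S_c = C_c·H/(1+e₀)·log₁₀(σ'_f/σ'_0) = 0.21×6.8/(1+0.83)×log₁₀(112.1/85.1)
    = 0.78033 × 0.11968 = 0.09339 m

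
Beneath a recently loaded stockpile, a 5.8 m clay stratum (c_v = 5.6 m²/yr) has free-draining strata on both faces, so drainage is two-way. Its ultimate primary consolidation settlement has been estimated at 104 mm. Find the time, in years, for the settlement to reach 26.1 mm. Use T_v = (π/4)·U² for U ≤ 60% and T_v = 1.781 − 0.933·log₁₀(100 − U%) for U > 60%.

t ≈ 0.0743 years

Drainage path length: H_d = H/2 = 2.9 m (double drainage).
U = S(t)/S_ult = 26.1/104 = 0.251.
U ≤ 60%: T_v = (π/4)·U² = (π/4)×0.25096² = 0.049466.
t = T_v·H_d²/c_v = 0.049466×2.9²/5.6 = 0.07429 years.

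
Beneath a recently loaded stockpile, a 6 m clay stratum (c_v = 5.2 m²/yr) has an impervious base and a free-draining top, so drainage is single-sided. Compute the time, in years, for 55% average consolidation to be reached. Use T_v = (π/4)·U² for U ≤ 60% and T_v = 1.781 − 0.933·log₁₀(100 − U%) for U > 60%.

t ≈ 1.64 years

Drainage path length: H_d = H = 6 m (single drainage).
U ≤ 60%: T_v = (π/4)·U² = (π/4)×0.55² = 0.23758.
t = T_v·H_d²/c_v = 0.23758×6²/5.2 = 1.645 years.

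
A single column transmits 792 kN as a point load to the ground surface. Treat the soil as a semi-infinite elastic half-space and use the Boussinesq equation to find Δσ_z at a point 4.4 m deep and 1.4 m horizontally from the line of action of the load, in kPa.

Boussinesq vertical stress below a point load on an elastic half-space:
Δσ_z = 3P/(2πz²) · [1 + (r/z)²]^(−5/2)
r/z = 1.4/4.4 = 0.31818; [1+(r/z)²]^(−5/2) = 0.78577.
Δσ_z = 3×792/(2π×4.4²) × 0.78577 = 19.533 × 0.78577 = 15.35 kPa

Δσ_z ≈ 15.3 kPa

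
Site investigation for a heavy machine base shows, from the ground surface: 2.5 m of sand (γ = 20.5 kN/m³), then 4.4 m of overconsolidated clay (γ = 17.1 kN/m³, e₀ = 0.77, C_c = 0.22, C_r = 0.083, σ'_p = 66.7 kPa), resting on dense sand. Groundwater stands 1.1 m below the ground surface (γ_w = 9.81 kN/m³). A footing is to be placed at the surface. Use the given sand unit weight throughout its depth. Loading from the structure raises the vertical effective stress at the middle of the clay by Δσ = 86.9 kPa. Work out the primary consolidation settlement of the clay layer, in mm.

Mid-depth of clay below the ground surface: z = 2.5 + 4.4/2 = 4.7 m.
Total vertical stress at mid-clay: σ_v = 20.5×2.5 + 17.1×2.2 = 88.87 kPa.
Pore pressure: u = 9.81×(4.7 − 1.1) = 35.316 kPa.
Initial effective stress: σ'_0 = σ_v − u = 88.87 − 35.316 = 53.554 kPa.
Final effective stress: σ'_f = 53.554 + 86.9 = 140.45 kPa.
σ'_f = 140.45 > σ'_p = 66.7 kPa, so the stress path crosses the preconsolidation pressure — recompression up to σ'_p, then virgin compression beyond:
S_c = H/(1+e₀)·[C_r·log₁₀(σ'_p/σ'_0) + C_c·log₁₀(σ'_f/σ'_p)]
    = 4.4/1.77 × [0.083×log₁₀(66.7/53.554) + 0.22×log₁₀(140.45/66.7)]
    = 2.4859 × [0.0079127 + 0.071147] = 0.1965 m

S_c ≈ 197 mm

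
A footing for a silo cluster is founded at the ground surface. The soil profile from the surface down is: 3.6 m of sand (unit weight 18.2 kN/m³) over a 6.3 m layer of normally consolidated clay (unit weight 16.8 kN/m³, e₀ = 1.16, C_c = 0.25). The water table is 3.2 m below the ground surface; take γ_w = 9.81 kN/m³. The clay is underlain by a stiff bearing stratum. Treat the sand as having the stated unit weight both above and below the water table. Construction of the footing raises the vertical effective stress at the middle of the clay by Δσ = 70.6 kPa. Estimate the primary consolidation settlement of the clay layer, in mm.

S_c ≈ 194 mm

Mid-depth of clay below the ground surface: z = 3.6 + 6.3/2 = 6.75 m.
Total vertical stress at mid-clay: σ_v = 18.2×3.6 + 16.8×3.15 = 118.44 kPa.
Pore pressure: u = 9.81×(6.75 − 3.2) = 34.825 kPa.
Initial effective stress: σ'_0 = σ_v − u = 118.44 − 34.825 = 83.615 kPa.
Final effective stress: σ'_f = σ'_0 + Δσ = 83.615 + 70.6 = 154.21 kPa.
Normally consolidated clay, so the full stress increment lies on the virgin compression line:
S_c = C_c·H/(1+e₀)·log₁₀(σ'_f/σ'_0) = 0.25×6.3/(1+1.16)×log₁₀(154.21/83.615)
    = 0.72917 × 0.26583 = 0.1938 m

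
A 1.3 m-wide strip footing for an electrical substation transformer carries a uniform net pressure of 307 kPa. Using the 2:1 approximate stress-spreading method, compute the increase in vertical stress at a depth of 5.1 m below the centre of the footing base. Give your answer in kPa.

By the 2:1 method the load spreads at 1 horizontal : 2 vertical, so at depth z the loaded area has grown by z in each plan dimension:
Δσ = qB/(B+z) = 307×1.3/(1.3+5.1) = 62.359 kPa

Δσ_z ≈ 62.4 kPa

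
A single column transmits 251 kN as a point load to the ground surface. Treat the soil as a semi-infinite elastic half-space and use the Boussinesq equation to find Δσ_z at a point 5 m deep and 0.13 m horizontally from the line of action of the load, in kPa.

Δσ_z ≈ 4.79 kPa

Boussinesq vertical stress below a point load on an elastic half-space:
Δσ_z = 3P/(2πz²) · [1 + (r/z)²]^(−5/2)
r/z = 0.13/5 = 0.026; [1+(r/z)²]^(−5/2) = 0.99831.
Δσ_z = 3×251/(2π×5²) × 0.99831 = 4.7937 × 0.99831 = 4.786 kPa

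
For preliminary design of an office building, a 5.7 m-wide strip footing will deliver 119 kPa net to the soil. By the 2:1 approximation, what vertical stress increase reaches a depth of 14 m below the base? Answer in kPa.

Δσ_z ≈ 34.4 kPa

By the 2:1 method the load spreads at 1 horizontal : 2 vertical, so at depth z the loaded area has grown by z in each plan dimension:
Δσ = qB/(B+z) = 119×5.7/(5.7+14) = 34.431 kPa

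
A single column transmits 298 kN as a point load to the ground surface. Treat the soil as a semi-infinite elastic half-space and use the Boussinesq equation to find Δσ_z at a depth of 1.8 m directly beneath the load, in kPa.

Δσ_z ≈ 43.9 kPa

Boussinesq vertical stress below a point load on an elastic half-space:
Δσ_z = 3P/(2πz²) · [1 + (r/z)²]^(−5/2)
r/z = 0/1.8 = 0; [1+(r/z)²]^(−5/2) = 1.
Δσ_z = 3×298/(2π×1.8²) × 1 = 43.915 × 1 = 43.91 kPa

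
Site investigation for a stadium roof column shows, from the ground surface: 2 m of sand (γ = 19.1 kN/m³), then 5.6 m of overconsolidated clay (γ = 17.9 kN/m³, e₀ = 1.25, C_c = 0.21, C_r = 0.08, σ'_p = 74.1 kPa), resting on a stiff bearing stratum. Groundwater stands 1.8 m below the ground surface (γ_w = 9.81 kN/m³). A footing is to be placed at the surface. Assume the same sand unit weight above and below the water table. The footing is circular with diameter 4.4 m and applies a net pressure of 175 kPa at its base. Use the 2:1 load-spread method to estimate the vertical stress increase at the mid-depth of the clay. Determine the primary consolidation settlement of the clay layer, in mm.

Mid-depth of clay below the ground surface: z = 2 + 5.6/2 = 4.8 m.
Total vertical stress at mid-clay: σ_v = 19.1×2 + 17.9×2.8 = 88.32 kPa.
Pore pressure: u = 9.81×(4.8 − 1.8) = 29.43 kPa.
Initial effective stress: σ'_0 = σ_v − u = 88.32 − 29.43 = 58.89 kPa.
Stress increase at mid-clay by the 2:1 spreading method:
Δσ ≈ qD²/(D+z)² = 175×4.4²/(4.4+4.8)² = 40.028 kPa
Final effective stress: σ'_f = 58.89 + 40.028 = 98.918 kPa.
σ'_f = 98.918 > σ'_p = 74.1 kPa, so the stress path crosses the preconsolidation pressure — recompression up to σ'_p, then virgin compression beyond:
S_c = H/(1+e₀)·[C_r·log₁₀(σ'_p/σ'_0) + C_c·log₁₀(σ'_f/σ'_p)]
    = 5.6/2.25 × [0.08×log₁₀(74.1/58.89) + 0.21×log₁₀(98.918/74.1)]
    = 2.4889 × [0.0079821 + 0.026346] = 0.08544 m

S_c ≈ 85.4 mm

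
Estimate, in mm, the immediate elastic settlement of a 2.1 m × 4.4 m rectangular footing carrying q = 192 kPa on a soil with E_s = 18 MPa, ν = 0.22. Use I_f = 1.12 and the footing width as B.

Immediate (elastic) settlement: S_e = q·B·(1−ν²)/E_s · I_f.
E_s = 18 MPa = 18000 kPa.
S_e = 192 × 2.1 × (1 − 0.22²) / 18000 × 1.12
    = 192 × 2.1 × 0.9516 / 18000 × 1.12
    = 0.02387 m = 23.87 mm

S_e ≈ 23.9 mm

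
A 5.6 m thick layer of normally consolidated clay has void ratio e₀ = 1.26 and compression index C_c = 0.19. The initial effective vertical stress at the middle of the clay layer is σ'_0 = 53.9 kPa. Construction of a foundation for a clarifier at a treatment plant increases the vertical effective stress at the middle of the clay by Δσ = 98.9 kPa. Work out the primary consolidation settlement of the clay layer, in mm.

Final effective stress: σ'_f = σ'_0 + Δσ = 53.9 + 98.9 = 152.8 kPa.
Normally consolidated clay, so the full stress increment lies on the virgin compression line:
S_c = C_c·H/(1+e₀)·log₁₀(σ'_f/σ'_0) = 0.19×5.6/(1+1.26)×log₁₀(152.8/53.9)
    = 0.4708 × 0.45253 = 0.2131 m

S_c ≈ 213 mm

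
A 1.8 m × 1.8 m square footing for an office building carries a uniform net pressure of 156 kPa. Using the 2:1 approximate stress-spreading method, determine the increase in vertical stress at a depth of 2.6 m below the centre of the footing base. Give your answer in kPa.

Δσ_z ≈ 26.1 kPa

By the 2:1 method the load spreads at 1 horizontal : 2 vertical, so at depth z the loaded area has grown by z in each plan dimension:
Δσ = qBL/((B+z)(L+z)) = 156×1.8×1.8/((1.8+2.6)(1.8+2.6)) = 26.107 kPa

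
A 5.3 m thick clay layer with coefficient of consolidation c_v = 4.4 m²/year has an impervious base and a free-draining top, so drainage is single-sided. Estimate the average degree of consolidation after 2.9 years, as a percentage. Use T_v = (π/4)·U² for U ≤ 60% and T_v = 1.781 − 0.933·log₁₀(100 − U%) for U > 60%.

U ≈ 73.6 %

Drainage path length: H_d = H = 5.3 m (single drainage).
T_v = c_v·t/H_d² = 4.4×2.9/5.3² = 0.45425.
T_v = 0.45425 corresponds to the U > 60% branch:
U = 1 − 10^((1.781 − T_v)/0.933)/100 = 0.7357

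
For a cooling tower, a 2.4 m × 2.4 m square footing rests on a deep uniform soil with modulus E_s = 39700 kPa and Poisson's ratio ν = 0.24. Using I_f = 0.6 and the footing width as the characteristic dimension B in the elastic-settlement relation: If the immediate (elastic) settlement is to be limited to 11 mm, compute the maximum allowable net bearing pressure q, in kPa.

q ≈ 322 kPa

S_e = q·B·(1−ν²)/E_s · I_f  ⇒  q = S_e·E_s / (B·(1−ν²)·I_f).
q = 0.011 × 39700 / (2.4 × 0.9424 × 0.6) = 321.8 kPa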